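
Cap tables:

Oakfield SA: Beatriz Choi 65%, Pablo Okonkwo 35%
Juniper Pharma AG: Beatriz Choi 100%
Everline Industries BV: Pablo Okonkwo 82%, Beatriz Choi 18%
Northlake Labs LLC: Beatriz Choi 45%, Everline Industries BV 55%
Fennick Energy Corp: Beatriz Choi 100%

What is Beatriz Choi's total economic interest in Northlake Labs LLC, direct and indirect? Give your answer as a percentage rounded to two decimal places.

Beatriz reaches Northlake along 2 paths.
Direct stake: 45% = 45%.
Via Everline: 18% × 55% = 9.9%.
Total: 45% + 9.9% = 54.9%.
Rounded: 54.90%.

54.90%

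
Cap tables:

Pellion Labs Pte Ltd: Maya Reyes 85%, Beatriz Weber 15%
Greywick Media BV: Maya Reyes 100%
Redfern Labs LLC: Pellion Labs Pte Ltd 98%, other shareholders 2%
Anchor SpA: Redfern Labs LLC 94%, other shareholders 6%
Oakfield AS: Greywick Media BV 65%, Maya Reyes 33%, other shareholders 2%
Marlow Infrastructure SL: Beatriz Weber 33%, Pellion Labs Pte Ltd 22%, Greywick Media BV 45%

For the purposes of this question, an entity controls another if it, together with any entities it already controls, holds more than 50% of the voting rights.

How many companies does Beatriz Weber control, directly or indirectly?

Beatriz's largest direct stake is 33% in Marlow, which does not meet the threshold.
Beatriz controls 0 companies.

0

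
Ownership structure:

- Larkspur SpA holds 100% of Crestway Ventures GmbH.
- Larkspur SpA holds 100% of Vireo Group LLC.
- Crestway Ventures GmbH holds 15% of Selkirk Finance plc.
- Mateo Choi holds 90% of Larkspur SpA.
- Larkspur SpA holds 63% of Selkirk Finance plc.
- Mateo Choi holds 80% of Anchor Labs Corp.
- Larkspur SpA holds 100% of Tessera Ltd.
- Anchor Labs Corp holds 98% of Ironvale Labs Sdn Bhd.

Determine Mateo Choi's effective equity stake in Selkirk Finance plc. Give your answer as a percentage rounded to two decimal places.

Mateo reaches Selkirk along 2 paths.
Via Larkspur: 90% × 63% = 56.7%.
Via Larkspur → Crestway: 90% × 100% × 15% = 13.5%.
Total: 56.7% + 13.5% = 70.2%.
Rounded: 70.20%.

70.20%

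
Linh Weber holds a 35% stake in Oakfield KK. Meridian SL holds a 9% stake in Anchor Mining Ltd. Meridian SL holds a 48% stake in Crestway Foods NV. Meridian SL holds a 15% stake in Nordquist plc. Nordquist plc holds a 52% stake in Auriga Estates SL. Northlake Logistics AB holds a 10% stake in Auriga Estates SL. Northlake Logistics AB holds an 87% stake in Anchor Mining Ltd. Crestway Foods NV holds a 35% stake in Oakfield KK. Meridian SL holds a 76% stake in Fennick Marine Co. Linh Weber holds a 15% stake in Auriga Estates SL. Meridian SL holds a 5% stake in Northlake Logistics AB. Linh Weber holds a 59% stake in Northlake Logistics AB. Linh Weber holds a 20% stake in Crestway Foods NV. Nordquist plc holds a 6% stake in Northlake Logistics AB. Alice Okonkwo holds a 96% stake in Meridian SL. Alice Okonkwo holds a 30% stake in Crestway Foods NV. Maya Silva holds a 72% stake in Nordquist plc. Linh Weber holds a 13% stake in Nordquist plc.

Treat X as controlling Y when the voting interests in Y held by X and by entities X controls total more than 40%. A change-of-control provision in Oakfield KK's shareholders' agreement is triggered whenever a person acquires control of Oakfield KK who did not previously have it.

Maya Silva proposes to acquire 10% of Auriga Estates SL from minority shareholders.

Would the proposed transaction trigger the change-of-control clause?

No

The purchase changes only Maya's holdings, so Maya is the only person who could newly come to control Oakfield.
Maya holds 72% of Nordquist, so Maya controls Nordquist.
Nordquist holds 52% of Auriga, so Maya controls Auriga.
Neither Maya nor any entity Maya controls holds any voting interest in Oakfield.
So before the transaction, Maya does not control Oakfield.
After the purchase, Maya holds 10% of Auriga directly.
Nordquist and Maya together hold 52% + 10% = 62% of Auriga, so Maya controls Auriga.
After the transaction, neither Maya nor any entity Maya controls holds a voting interest in Oakfield, so Maya still does not control it.
No new person acquires control, so the clause is not triggered.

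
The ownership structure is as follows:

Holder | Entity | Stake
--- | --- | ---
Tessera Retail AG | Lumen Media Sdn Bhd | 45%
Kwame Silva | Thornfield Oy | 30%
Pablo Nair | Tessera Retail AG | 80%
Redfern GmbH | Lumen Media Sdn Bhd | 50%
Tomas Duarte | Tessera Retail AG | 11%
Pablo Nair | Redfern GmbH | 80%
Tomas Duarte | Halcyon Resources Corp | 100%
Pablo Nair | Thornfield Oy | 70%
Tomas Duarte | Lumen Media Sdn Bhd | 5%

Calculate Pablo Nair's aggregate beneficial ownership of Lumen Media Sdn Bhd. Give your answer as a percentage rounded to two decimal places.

Pablo reaches Lumen along 2 paths.
Via Redfern: 80% × 50% = 40%.
Via Tessera: 80% × 45% = 36%.
Total: 40% + 36% = 76%.
Rounded: 76.00%.

76.00%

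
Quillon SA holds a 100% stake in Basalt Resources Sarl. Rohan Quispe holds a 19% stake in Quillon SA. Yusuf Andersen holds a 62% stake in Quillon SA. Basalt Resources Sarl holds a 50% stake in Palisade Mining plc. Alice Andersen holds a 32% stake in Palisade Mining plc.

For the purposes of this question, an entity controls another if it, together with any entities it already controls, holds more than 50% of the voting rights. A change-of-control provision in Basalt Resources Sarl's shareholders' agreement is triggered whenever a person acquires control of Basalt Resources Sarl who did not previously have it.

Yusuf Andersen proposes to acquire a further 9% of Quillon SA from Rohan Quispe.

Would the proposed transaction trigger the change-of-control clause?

No

The purchase adds only to Yusuf's holdings (Rohan's stake shrinks), so Yusuf is the only person who could newly come to control Basalt.
Yusuf holds 62% of Quillon, so Yusuf controls Quillon.
Quillon holds 100% of Basalt, so Yusuf controls Basalt.
So Yusuf already controls Basalt before the transaction.
After the purchase, Yusuf's direct stake in Quillon rises to 62% + 9% = 71%, and Rohan's stake falls to 10%.
Yusuf controlled Basalt already, so this is not a new person acquiring control; every other person's position is unchanged or reduced.
No new person acquires control, so the clause is not triggered.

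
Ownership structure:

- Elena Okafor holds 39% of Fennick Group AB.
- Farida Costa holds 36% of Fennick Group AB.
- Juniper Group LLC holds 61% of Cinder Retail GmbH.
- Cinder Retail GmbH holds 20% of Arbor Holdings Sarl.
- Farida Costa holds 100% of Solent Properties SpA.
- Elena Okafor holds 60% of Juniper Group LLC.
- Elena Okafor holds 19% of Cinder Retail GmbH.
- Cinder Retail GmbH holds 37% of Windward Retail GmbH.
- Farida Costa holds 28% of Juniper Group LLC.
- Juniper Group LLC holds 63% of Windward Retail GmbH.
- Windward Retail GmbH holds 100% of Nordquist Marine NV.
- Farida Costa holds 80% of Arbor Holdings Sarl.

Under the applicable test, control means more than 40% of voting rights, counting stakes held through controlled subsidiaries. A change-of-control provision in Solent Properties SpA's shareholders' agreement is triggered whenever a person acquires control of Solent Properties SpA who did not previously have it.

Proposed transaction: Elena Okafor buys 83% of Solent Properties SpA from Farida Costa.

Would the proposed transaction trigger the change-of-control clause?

Yes

The purchase adds only to Elena's holdings (Farida's stake shrinks), so Elena is the only person who could newly come to control Solent.
Elena holds 60% of Juniper, so Elena controls Juniper.
Elena and Juniper together hold 19% + 61% = 80% of Cinder, so Elena controls Cinder.
Juniper and Cinder together hold 63% + 37% = 100% of Windward, so Elena controls Windward.
Windward holds 100% of Nordquist, so Elena controls Nordquist.
Neither Elena nor any entity Elena controls holds any voting interest in Solent.
So before the transaction, Elena does not control Solent.
After the purchase, Elena holds 83% of Solent directly, and Farida's stake falls to 17%.
Elena holds 83% of Solent, so Elena controls Solent.
Elena did not control Solent before and does after, so the clause is triggered.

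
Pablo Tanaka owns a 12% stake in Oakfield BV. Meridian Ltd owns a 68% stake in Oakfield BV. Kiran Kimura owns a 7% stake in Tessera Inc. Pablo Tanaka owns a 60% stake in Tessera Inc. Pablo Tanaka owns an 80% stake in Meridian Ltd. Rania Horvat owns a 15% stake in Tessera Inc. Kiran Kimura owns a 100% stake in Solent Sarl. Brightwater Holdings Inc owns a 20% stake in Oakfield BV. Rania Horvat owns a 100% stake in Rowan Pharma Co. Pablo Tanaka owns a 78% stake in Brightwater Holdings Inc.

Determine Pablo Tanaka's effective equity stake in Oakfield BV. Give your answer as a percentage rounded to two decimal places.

Pablo reaches Oakfield along 3 paths.
Via Meridian: 80% × 68% = 54.4%.
Via Brightwater: 78% × 20% = 15.6%.
Direct stake: 12% = 12%.
Total: 54.4% + 15.6% + 12% = 82%.
Rounded: 82.00%.

82.00%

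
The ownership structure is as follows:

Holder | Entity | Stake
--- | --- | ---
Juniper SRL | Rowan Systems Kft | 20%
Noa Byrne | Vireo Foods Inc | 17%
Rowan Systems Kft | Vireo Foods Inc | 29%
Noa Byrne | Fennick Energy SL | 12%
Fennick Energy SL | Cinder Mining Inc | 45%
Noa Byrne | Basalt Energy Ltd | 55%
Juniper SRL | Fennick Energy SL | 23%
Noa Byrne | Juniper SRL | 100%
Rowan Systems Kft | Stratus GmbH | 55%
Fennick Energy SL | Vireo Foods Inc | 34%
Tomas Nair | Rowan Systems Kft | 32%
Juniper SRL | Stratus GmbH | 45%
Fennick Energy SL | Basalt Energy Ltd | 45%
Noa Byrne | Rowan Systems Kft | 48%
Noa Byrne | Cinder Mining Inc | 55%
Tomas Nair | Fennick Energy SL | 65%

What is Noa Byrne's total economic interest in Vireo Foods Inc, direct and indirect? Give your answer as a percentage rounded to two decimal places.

48.62%

Noa reaches Vireo along 5 paths.
Direct stake: 17% = 17%.
Via Fennick: 12% × 34% = 4.08%.
Via Juniper → Fennick: 100% × 23% × 34% = 7.82%.
Via Juniper → Rowan: 100% × 20% × 29% = 5.8%.
Via Rowan: 48% × 29% = 13.92%.
Total: 17% + 4.08% + 7.82% + 5.8% + 13.92% = 48.62%.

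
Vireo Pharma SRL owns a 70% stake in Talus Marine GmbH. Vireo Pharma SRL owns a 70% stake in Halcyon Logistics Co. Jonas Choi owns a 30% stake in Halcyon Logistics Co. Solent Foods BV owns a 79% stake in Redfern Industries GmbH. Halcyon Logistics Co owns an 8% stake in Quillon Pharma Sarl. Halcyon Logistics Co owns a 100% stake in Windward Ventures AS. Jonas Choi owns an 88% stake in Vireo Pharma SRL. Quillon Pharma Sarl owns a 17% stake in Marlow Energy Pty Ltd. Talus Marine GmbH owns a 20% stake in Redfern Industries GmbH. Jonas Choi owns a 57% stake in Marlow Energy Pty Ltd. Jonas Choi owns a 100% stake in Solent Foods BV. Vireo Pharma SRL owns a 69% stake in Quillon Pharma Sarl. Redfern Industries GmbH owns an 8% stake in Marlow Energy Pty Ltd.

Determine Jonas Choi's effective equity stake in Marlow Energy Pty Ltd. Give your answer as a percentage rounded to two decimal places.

75.87%

Jonas reaches Marlow along 6 paths.
Direct stake: 57% = 57%.
Via Vireo → Quillon: 88% × 69% × 17% = 10.3224%.
Via Vireo → Halcyon → Quillon: 88% × 70% × 8% × 17% = 0.83776%.
Via Halcyon → Quillon: 30% × 8% × 17% = 0.408%.
Via Solent → Redfern: 100% × 79% × 8% = 6.32%.
Via Vireo → Talus → Redfern: 88% × 70% × 20% × 8% = 0.9856%.
Total: 57% + 10.3224% + 0.83776% + 0.408% + 6.32% + 0.9856% = 75.87376%.
Rounded: 75.87%.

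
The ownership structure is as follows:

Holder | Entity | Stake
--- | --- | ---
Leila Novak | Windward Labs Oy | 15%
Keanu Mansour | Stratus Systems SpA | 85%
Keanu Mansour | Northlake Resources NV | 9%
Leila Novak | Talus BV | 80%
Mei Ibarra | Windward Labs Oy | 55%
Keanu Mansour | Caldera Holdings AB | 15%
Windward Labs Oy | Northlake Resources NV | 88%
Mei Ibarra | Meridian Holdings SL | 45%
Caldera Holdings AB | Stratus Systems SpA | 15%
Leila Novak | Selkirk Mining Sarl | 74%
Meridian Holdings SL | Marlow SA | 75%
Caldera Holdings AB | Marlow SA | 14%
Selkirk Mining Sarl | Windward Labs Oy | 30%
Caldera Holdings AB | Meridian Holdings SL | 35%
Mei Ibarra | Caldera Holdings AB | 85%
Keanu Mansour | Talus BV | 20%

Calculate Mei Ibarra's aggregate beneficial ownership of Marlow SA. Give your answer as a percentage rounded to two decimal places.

Mei reaches Marlow along 3 paths.
Via Caldera → Meridian: 85% × 35% × 75% = 22.3125%.
Via Meridian: 45% × 75% = 33.75%.
Via Caldera: 85% × 14% = 11.9%.
Total: 22.3125% + 33.75% + 11.9% = 67.9625%.
Rounded: 67.96%.

67.96%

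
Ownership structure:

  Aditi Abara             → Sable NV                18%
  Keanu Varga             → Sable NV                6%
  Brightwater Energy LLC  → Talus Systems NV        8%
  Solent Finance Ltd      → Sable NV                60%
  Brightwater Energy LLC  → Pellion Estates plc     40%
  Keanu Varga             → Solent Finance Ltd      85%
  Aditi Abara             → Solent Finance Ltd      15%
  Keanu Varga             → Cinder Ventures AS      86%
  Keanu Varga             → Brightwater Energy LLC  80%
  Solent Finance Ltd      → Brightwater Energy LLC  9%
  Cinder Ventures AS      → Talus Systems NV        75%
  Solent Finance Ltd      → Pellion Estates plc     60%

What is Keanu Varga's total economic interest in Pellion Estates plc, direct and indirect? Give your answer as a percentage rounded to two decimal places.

Keanu reaches Pellion along 3 paths.
Via Solent → Brightwater: 85% × 9% × 40% = 3.06%.
Via Brightwater: 80% × 40% = 32%.
Via Solent: 85% × 60% = 51%.
Total: 3.06% + 32% + 51% = 86.06%.

86.06%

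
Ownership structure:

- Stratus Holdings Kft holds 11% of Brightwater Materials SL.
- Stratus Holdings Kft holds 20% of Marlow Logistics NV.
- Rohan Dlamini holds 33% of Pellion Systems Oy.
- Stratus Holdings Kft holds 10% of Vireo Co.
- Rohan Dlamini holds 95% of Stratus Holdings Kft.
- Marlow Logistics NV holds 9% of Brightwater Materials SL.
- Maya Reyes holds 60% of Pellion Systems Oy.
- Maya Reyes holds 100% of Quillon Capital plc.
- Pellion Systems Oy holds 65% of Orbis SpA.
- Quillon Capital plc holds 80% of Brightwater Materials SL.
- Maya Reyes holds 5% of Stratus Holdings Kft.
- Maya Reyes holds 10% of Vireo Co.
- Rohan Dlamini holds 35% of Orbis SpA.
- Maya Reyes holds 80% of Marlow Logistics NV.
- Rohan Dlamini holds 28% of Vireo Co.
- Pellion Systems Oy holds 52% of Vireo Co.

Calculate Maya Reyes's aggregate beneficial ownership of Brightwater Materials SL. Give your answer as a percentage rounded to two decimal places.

Maya reaches Brightwater along 4 paths.
Via Stratus: 5% × 11% = 0.55%.
Via Quillon: 100% × 80% = 80%.
Via Marlow: 80% × 9% = 7.2%.
Via Stratus → Marlow: 5% × 20% × 9% = 0.09%.
Total: 0.55% + 80% + 7.2% + 0.09% = 87.84%.

87.84%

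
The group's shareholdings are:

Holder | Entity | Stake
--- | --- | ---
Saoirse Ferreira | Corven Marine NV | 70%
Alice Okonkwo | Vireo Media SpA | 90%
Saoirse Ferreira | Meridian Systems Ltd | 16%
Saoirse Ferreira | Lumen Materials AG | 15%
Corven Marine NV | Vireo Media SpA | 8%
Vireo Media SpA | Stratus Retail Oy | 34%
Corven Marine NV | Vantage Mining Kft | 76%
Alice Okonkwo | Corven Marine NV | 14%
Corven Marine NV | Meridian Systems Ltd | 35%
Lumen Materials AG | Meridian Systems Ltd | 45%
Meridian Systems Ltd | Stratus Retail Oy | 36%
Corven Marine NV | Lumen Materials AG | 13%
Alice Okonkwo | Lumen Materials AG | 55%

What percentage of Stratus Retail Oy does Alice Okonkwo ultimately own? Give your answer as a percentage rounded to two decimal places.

Alice reaches Stratus along 5 paths.
Via Corven → Vireo: 14% × 8% × 34% = 0.3808%.
Via Vireo: 90% × 34% = 30.6%.
Via Corven → Meridian: 14% × 35% × 36% = 1.764%.
Via Lumen → Meridian: 55% × 45% × 36% = 8.91%.
Via Corven → Lumen → Meridian: 14% × 13% × 45% × 36% = 0.29484%.
Total: 0.3808% + 30.6% + 1.764% + 8.91% + 0.29484% = 41.94964%.
Rounded: 41.95%.

41.95%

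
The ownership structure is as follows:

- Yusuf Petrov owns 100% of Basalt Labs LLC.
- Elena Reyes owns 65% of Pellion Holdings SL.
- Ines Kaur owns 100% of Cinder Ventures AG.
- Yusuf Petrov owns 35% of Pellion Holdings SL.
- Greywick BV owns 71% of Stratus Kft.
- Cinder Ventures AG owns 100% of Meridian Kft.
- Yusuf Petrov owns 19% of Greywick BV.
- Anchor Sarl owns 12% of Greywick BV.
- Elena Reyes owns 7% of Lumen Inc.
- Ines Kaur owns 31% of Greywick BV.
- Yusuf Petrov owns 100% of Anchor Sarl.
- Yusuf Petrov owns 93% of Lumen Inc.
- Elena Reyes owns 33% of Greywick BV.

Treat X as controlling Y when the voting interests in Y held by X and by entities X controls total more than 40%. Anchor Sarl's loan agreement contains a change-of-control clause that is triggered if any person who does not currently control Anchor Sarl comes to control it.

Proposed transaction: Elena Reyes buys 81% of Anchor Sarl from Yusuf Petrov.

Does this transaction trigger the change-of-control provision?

The purchase adds only to Elena's holdings (Yusuf's stake shrinks), so Elena is the only person who could newly come to control Anchor.
Elena holds 65% of Pellion, so Elena controls Pellion.
Neither Elena nor any entity Elena controls holds any voting interest in Anchor.
So before the transaction, Elena does not control Anchor.
After the purchase, Elena holds 81% of Anchor directly, and Yusuf's stake falls to 19%.
Elena holds 81% of Anchor, so Elena controls Anchor.
Elena did not control Anchor before and does after, so the clause is triggered.

Yes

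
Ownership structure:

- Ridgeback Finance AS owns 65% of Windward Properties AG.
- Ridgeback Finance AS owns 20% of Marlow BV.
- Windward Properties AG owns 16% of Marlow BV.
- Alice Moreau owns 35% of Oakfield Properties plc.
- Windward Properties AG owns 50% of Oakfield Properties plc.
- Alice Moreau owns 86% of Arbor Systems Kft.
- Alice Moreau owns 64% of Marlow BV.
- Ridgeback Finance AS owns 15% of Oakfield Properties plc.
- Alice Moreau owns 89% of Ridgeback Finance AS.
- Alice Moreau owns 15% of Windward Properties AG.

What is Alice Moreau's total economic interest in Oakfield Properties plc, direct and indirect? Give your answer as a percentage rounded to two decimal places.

Alice reaches Oakfield along 4 paths.
Via Windward: 15% × 50% = 7.5%.
Via Ridgeback → Windward: 89% × 65% × 50% = 28.925%.
Via Ridgeback: 89% × 15% = 13.35%.
Direct stake: 35% = 35%.
Total: 7.5% + 28.925% + 13.35% + 35% = 84.775%.
Rounded: 84.78%.

84.78%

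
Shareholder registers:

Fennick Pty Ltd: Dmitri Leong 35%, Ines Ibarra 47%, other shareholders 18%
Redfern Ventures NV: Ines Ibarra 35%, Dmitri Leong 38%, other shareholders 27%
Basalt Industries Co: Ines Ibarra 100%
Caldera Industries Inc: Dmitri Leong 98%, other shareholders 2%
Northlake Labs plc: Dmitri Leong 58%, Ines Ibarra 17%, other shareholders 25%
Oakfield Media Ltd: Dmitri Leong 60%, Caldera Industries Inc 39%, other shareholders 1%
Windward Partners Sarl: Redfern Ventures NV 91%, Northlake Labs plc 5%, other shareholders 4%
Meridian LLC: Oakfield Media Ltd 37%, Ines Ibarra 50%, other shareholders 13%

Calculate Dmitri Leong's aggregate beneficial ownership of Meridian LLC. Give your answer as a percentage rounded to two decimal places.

Dmitri reaches Meridian along 2 paths.
Via Oakfield: 60% × 37% = 22.2%.
Via Caldera → Oakfield: 98% × 39% × 37% = 14.1414%.
Total: 22.2% + 14.1414% = 36.3414%.
Rounded: 36.34%.

36.34%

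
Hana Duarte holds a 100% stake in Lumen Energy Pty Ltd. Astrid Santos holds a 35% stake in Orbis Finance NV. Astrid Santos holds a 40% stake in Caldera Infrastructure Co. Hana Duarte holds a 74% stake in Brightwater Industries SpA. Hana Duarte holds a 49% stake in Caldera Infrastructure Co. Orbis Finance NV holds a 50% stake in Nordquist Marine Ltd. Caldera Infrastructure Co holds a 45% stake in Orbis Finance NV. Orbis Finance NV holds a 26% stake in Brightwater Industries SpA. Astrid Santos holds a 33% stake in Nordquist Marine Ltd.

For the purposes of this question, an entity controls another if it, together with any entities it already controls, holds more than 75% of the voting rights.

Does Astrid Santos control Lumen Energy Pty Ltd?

Astrid's largest direct stake is 40% in Caldera, which does not meet the threshold, so Astrid controls no company.
Neither Astrid nor any entity Astrid controls holds any voting interest in Lumen.
So Astrid does not control Lumen.

No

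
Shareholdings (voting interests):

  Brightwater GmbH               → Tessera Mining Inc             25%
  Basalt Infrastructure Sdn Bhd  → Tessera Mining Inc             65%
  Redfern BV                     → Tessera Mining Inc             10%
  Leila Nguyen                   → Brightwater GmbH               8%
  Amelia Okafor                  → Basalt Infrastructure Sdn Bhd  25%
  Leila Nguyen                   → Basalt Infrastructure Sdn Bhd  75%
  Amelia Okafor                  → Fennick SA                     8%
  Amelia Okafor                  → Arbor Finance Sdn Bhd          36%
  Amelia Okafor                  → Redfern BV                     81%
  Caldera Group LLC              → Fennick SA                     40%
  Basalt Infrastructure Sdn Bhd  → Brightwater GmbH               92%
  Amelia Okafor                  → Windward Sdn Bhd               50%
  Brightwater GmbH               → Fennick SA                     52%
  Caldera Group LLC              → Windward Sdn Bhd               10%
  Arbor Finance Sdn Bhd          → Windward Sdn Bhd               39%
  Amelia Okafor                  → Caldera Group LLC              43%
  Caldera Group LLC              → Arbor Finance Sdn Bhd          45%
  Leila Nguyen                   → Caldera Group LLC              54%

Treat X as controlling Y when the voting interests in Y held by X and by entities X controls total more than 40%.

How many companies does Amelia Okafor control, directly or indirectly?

5

Amelia holds 81% of Redfern, so Amelia controls Redfern.
Amelia holds 43% of Caldera, so Amelia controls Caldera.
Amelia and Caldera together hold 36% + 45% = 81% of Arbor, so Amelia controls Arbor.
Arbor and Amelia and Caldera together hold 39% + 50% + 10% = 99% of Windward, so Amelia controls Windward.
Caldera and Amelia together hold 40% + 8% = 48% of Fennick, so Amelia controls Fennick.
No other company's threshold is met.
Amelia controls 5 companies.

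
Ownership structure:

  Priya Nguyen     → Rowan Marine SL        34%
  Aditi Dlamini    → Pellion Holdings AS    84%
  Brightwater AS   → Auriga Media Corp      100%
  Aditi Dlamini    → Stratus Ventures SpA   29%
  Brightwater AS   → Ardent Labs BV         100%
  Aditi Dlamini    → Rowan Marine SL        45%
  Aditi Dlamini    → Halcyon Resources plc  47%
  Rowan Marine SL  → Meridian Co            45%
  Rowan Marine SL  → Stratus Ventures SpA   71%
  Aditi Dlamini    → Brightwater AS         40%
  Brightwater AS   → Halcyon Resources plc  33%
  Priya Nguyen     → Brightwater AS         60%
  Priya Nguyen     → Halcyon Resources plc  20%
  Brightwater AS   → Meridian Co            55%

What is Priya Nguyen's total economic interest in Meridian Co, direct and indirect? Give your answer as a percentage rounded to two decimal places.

48.30%

Priya reaches Meridian along 2 paths.
Via Brightwater: 60% × 55% = 33%.
Via Rowan: 34% × 45% = 15.3%.
Total: 33% + 15.3% = 48.3%.
Rounded: 48.30%.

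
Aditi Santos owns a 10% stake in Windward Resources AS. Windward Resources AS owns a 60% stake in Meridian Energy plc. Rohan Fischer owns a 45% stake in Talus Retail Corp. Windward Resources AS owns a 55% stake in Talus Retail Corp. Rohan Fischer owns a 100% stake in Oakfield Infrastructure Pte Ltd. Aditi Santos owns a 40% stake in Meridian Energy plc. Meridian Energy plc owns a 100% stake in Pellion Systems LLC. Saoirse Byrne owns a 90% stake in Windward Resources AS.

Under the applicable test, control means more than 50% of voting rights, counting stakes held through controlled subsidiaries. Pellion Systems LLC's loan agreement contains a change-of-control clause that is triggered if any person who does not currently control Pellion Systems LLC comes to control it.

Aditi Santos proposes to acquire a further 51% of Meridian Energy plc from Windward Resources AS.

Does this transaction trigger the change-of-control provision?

The purchase adds only to Aditi's holdings (Windward's stake shrinks), so Aditi is the only person who could newly come to control Pellion.
Aditi's largest direct stake is 40% in Meridian, which does not meet the threshold, so Aditi controls no company.
Neither Aditi nor any entity Aditi controls holds any voting interest in Pellion.
So before the transaction, Aditi does not control Pellion.
After the purchase, Aditi's direct stake in Meridian rises to 40% + 51% = 91%, and Windward's stake falls to 9%.
Aditi holds 91% of Meridian, so Aditi controls Meridian.
Meridian holds 100% of Pellion, so Aditi controls Pellion.
Aditi did not control Pellion before and does after, so the clause is triggered.

Yes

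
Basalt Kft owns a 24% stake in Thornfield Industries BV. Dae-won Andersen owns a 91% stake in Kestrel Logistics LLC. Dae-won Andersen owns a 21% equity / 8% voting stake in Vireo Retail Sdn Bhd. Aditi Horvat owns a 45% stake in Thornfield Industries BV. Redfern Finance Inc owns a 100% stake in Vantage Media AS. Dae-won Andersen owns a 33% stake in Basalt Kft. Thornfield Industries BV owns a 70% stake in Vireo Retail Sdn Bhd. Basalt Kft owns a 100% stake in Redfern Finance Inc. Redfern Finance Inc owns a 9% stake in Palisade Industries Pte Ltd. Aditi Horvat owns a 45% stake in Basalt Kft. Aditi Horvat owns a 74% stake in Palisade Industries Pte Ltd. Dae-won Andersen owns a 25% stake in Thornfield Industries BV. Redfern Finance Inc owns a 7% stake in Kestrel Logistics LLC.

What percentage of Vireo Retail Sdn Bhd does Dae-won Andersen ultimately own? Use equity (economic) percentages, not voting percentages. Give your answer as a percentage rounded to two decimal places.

44.04%

Dae-won reaches Vireo along 3 paths.
Via Thornfield: 25% × 70% = 17.5%.
Via Basalt → Thornfield: 33% × 24% × 70% = 5.544%.
Direct stake: 21% = 21%.
Total: 17.5% + 5.544% + 21% = 44.044%.
Rounded: 44.04%.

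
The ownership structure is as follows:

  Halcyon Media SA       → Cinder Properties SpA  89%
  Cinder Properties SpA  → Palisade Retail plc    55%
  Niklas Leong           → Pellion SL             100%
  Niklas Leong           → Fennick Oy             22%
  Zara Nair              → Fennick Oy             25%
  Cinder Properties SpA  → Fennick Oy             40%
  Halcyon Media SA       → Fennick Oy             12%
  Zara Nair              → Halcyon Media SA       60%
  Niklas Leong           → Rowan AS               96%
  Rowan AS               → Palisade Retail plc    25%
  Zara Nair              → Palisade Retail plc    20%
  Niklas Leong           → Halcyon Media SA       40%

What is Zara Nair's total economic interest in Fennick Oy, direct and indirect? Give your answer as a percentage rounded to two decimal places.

53.56%

Zara reaches Fennick along 3 paths.
Via Halcyon: 60% × 12% = 7.2%.
Direct stake: 25% = 25%.
Via Halcyon → Cinder: 60% × 89% × 40% = 21.36%.
Total: 7.2% + 25% + 21.36% = 53.56%.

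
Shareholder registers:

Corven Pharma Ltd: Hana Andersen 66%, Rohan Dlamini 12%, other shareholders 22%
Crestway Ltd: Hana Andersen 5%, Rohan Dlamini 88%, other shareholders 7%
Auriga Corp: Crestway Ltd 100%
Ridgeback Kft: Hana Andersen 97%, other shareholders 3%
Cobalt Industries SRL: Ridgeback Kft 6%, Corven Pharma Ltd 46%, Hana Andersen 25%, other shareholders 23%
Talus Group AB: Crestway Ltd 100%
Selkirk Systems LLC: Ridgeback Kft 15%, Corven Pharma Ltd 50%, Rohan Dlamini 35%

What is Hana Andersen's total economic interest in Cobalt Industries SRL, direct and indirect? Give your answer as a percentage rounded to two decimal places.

Hana reaches Cobalt along 3 paths.
Via Ridgeback: 97% × 6% = 5.82%.
Via Corven: 66% × 46% = 30.36%.
Direct stake: 25% = 25%.
Total: 5.82% + 30.36% + 25% = 61.18%.

61.18%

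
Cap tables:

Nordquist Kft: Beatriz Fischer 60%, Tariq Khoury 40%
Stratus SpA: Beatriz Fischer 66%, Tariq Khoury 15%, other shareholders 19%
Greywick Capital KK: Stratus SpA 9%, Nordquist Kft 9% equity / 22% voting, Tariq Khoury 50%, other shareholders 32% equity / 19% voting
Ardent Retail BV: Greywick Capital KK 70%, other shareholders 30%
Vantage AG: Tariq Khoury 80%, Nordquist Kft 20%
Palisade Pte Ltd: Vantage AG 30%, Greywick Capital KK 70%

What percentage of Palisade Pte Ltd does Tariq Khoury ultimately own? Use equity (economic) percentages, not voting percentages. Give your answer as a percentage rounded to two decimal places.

Tariq reaches Palisade along 5 paths.
Via Vantage: 80% × 30% = 24%.
Via Nordquist → Vantage: 40% × 20% × 30% = 2.4%.
Via Stratus → Greywick: 15% × 9% × 70% = 0.945%.
Via Nordquist → Greywick: 40% × 9% × 70% = 2.52%.
Via Greywick: 50% × 70% = 35%.
Total: 24% + 2.4% + 0.945% + 2.52% + 35% = 64.865%.
Rounded: 64.87%.

64.87%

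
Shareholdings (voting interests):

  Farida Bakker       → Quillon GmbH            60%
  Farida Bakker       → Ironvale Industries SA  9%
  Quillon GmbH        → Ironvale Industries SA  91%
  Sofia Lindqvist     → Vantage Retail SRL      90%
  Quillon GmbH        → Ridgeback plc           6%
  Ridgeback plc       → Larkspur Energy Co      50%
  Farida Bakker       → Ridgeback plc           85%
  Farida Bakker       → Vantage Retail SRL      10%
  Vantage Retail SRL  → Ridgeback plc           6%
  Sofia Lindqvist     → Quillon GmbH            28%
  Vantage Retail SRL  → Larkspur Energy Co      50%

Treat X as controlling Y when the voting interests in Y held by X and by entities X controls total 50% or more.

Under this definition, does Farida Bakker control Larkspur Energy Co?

Farida holds 60% of Quillon, so Farida controls Quillon.
Quillon and Farida together hold 6% + 85% = 91% of Ridgeback, so Farida controls Ridgeback.
Ridgeback holds 50% of Larkspur, so Farida controls Larkspur.

Yes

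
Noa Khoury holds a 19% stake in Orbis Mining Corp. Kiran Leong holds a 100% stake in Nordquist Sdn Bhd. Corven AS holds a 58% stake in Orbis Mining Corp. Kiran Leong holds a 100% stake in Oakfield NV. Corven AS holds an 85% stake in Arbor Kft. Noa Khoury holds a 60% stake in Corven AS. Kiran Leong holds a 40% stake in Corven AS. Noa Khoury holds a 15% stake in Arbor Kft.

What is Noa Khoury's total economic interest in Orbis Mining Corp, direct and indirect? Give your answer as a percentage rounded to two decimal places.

Noa reaches Orbis along 2 paths.
Direct stake: 19% = 19%.
Via Corven: 60% × 58% = 34.8%.
Total: 19% + 34.8% = 53.8%.
Rounded: 53.80%.

53.80%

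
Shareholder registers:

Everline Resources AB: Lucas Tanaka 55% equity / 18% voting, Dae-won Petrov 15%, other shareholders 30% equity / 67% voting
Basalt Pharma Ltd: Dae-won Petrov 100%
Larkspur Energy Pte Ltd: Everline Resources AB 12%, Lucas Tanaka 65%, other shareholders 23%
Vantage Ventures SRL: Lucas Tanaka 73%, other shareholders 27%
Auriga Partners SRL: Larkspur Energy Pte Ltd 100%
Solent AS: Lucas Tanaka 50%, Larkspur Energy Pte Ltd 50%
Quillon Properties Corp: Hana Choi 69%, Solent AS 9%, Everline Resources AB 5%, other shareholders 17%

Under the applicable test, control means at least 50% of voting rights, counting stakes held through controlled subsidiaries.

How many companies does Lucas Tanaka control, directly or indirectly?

Lucas holds 65% of Larkspur, so Lucas controls Larkspur.
Lucas holds 73% of Vantage, so Lucas controls Vantage.
Larkspur holds 100% of Auriga, so Lucas controls Auriga.
Lucas and Larkspur together hold 50% + 50% = 100% of Solent, so Lucas controls Solent.
No other company's threshold is met.
Lucas controls 4 companies.

4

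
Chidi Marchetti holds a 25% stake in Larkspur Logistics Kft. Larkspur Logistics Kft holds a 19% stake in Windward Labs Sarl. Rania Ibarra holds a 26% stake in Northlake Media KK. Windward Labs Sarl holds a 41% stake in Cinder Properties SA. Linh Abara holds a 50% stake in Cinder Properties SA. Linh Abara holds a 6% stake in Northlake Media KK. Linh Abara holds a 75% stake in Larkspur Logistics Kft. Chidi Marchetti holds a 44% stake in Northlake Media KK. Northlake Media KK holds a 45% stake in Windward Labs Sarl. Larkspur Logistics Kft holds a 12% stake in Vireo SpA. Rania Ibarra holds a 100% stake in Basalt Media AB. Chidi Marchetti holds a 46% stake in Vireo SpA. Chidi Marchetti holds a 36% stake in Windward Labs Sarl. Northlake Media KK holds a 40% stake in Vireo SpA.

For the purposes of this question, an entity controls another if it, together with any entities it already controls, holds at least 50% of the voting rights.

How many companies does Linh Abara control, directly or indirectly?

Linh holds 75% of Larkspur, so Linh controls Larkspur.
Linh holds 50% of Cinder, so Linh controls Cinder.
No other company's threshold is met.
Linh controls 2 companies.

2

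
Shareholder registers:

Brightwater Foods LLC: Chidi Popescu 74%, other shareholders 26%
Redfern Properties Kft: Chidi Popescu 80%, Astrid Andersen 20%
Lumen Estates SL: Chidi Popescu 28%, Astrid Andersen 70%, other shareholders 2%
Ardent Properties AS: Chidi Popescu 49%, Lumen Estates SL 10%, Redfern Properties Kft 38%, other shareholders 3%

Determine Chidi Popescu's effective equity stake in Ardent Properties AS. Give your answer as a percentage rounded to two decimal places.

82.20%

Chidi reaches Ardent along 3 paths.
Direct stake: 49% = 49%.
Via Lumen: 28% × 10% = 2.8%.
Via Redfern: 80% × 38% = 30.4%.
Total: 49% + 2.8% + 30.4% = 82.2%.
Rounded: 82.20%.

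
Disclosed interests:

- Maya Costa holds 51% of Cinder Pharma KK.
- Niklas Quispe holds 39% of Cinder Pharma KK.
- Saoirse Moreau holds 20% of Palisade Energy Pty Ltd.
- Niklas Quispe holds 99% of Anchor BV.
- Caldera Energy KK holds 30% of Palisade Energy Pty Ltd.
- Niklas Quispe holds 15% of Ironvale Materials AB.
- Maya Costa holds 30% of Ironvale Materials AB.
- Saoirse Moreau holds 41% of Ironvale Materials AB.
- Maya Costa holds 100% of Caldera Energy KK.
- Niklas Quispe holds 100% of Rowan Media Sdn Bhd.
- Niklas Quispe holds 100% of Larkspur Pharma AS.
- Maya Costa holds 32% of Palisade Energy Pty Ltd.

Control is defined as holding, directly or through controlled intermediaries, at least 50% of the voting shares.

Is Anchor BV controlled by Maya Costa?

No

Maya holds 100% of Caldera, so Maya controls Caldera.
Maya holds 51% of Cinder, so Maya controls Cinder.
Caldera and Maya together hold 30% + 32% = 62% of Palisade, so Maya controls Palisade.
Neither Maya nor any entity Maya controls holds any voting interest in Anchor.
So Maya does not control Anchor.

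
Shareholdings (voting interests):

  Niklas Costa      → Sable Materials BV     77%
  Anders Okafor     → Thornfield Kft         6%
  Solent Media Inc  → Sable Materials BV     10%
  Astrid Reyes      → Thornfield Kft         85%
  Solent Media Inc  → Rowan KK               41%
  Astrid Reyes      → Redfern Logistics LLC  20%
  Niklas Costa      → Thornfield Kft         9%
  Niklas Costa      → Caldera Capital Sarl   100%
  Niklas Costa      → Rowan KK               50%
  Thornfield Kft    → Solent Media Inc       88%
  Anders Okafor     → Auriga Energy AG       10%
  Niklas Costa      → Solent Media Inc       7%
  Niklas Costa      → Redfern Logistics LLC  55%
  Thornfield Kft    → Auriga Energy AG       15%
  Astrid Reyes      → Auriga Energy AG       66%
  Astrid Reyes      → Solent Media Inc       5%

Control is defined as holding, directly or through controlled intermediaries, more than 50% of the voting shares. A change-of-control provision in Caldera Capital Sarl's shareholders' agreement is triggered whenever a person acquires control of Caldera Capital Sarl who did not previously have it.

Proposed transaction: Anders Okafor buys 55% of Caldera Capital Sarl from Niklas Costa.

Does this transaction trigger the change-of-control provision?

Yes

The purchase adds only to Anders's holdings (Niklas's stake shrinks), so Anders is the only person who could newly come to control Caldera.
Anders's largest direct stake is 10% in Auriga, which does not meet the threshold, so Anders controls no company.
Neither Anders nor any entity Anders controls holds any voting interest in Caldera.
So before the transaction, Anders does not control Caldera.
After the purchase, Anders holds 55% of Caldera directly, and Niklas's stake falls to 45%.
Anders holds 55% of Caldera, so Anders controls Caldera.
Anders did not control Caldera before and does after, so the clause is triggered.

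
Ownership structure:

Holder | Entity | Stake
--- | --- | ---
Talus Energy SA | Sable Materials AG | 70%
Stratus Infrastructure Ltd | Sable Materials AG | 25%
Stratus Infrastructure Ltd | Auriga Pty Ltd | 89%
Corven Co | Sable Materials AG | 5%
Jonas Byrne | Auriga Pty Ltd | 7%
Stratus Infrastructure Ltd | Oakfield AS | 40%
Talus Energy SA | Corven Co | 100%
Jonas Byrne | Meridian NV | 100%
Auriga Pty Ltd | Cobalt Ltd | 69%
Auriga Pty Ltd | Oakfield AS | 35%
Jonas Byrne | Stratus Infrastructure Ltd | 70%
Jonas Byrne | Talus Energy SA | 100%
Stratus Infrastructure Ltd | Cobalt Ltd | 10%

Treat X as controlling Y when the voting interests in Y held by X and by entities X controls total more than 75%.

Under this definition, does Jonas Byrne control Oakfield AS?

No

Jonas holds 100% of Talus, so Jonas controls Talus.
Jonas holds 100% of Meridian, so Jonas controls Meridian.
Talus holds 100% of Corven, so Jonas controls Corven.
Neither Jonas nor any entity Jonas controls holds any voting interest in Oakfield.
So Jonas does not control Oakfield.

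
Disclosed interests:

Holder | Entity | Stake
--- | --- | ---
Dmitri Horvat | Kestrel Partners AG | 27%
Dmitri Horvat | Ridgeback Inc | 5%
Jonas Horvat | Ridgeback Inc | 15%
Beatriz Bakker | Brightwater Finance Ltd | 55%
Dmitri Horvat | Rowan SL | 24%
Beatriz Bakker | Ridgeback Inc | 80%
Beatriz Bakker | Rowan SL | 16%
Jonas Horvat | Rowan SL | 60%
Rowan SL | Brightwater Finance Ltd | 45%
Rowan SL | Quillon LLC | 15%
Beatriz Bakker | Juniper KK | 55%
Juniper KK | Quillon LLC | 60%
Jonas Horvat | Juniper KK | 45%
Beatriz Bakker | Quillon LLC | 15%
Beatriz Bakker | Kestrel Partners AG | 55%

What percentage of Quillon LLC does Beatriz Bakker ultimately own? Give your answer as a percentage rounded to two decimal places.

Beatriz reaches Quillon along 3 paths.
Via Juniper: 55% × 60% = 33%.
Direct stake: 15% = 15%.
Via Rowan: 16% × 15% = 2.4%.
Total: 33% + 15% + 2.4% = 50.4%.
Rounded: 50.40%.

50.40%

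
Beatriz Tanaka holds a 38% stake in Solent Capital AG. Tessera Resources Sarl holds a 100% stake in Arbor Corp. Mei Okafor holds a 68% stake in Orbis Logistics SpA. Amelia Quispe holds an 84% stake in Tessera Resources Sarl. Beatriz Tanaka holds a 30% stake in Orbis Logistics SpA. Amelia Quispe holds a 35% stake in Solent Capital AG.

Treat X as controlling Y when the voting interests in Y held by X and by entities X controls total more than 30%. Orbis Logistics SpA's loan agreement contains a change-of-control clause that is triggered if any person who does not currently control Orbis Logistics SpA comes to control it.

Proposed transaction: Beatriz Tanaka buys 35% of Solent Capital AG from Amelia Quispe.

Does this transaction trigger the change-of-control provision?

The purchase adds only to Beatriz's holdings (Amelia's stake shrinks), so Beatriz is the only person who could newly come to control Orbis.
Beatriz holds 38% of Solent, so Beatriz controls Solent.
In Orbis, Beatriz's side holds only 30%, not > 30%.
So before the transaction, Beatriz does not control Orbis.
After the purchase, Beatriz's direct stake in Solent rises to 38% + 35% = 73%, and Amelia's stake falls to 0%.
Beatriz holds 73% of Solent, so Beatriz controls Solent.
After the transaction, Beatriz's side holds 30% of Orbis, not > 30%, so Beatriz still does not control Orbis.
No new person acquires control, so the clause is not triggered.

No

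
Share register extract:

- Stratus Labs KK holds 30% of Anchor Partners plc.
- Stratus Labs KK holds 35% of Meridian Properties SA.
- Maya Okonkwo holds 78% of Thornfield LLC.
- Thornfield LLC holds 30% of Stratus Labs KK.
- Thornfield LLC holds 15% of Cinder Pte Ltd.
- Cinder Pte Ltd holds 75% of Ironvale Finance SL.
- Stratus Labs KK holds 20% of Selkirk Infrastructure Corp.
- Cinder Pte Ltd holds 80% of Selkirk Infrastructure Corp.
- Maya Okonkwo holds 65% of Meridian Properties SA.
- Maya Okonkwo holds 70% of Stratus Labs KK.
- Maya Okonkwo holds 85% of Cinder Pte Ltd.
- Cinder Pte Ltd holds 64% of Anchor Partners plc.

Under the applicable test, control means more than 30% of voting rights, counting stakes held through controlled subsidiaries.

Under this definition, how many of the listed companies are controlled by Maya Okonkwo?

Maya holds 78% of Thornfield, so Maya controls Thornfield.
Maya and Thornfield together hold 85% + 15% = 100% of Cinder, so Maya controls Cinder.
Maya and Thornfield together hold 70% + 30% = 100% of Stratus, so Maya controls Stratus.
Stratus and Maya together hold 35% + 65% = 100% of Meridian, so Maya controls Meridian.
Stratus and Cinder together hold 20% + 80% = 100% of Selkirk, so Maya controls Selkirk.
Cinder holds 75% of Ironvale, so Maya controls Ironvale.
Cinder and Stratus together hold 64% + 30% = 94% of Anchor, so Maya controls Anchor.
Maya controls 7 companies.

7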